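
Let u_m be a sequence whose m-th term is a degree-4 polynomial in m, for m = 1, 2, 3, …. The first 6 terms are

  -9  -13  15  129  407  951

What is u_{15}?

46527

1st diffs: -4, 28, 114, 278, 544.
2nd diffs: 32, 86, 164, 266.
3rd diffs: 54, 78, 102.
4th diffs: 24, 24 (constant).
Newton forward-difference form: u_m = -9 + (-4)·C(m-1,1) + 32·C(m-1,2) + 54·C(m-1,3) + 24·C(m-1,4).
At m = 15: m-1 = 14, so u_{15} = -9 - 56 + 2912 + 19656 + 24024 = 46527.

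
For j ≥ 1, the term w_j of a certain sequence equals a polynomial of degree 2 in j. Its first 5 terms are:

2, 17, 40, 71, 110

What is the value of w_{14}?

1st diffs: 15, 23, 31, 39.
2nd diffs: 8, 8, 8 (constant).
So w_j = 4j^2 + 3j - 5.
Evaluating at j = 14 gives w_{14} = 821.

821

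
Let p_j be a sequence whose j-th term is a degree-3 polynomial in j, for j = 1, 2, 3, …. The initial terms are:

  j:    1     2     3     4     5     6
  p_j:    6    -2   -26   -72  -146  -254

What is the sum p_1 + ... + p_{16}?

1st diffs: -8, -24, -46, -74, -108.
2nd diffs: -16, -22, -28, -34.
3rd diffs: -6, -6, -6 (constant).
So p_j = -j^3 - 2j^2 + 5j + 4.
Continuing: …, -402, -596, -842, -1146, …, p_{16} = -4524.
Summing j = 1..16 (16 terms) gives -20744.

-20744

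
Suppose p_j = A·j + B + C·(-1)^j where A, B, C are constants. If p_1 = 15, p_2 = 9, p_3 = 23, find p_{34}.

137

Write the equations: A + B - C = 15; 2A + B + C = 9; 3A + B - C = 23.
Subtracting the first from the second: A + 2C = -6.
Subtracting the second from the third: A - 2C = 14.
Solving: C = -5, A = 4, then B = 6.
Therefore p_{34} = 136 + 6 + (-5)·1 = 137.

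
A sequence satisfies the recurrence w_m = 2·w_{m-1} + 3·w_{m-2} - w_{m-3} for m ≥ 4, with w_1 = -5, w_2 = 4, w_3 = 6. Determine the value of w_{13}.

Iterate the recurrence:
w_4 = 29; w_5 = 72; w_6 = 225; w_7 = 637; w_8 = 1877; w_9 = 5440; w_{10} = 15874; w_{11} = 46191; w_{12} = 134564; w_{13} = 391827.

391827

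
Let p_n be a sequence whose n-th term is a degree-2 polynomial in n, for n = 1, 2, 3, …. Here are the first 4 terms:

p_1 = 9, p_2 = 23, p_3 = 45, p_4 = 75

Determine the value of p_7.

213

1st diffs: 14, 22, 30.
2nd diffs: 8, 8 (constant).
Newton forward-difference form: p_n = 9 + 14·C(n-1,1) + 8·C(n-1,2).
At n = 7: n-1 = 6, so p_7 = 9 + 84 + 120 = 213.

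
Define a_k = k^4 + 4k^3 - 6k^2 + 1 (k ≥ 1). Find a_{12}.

26785

a_{12} = 1·12^4 + 4·12^3 - 6·12^2 + 1 = 26785.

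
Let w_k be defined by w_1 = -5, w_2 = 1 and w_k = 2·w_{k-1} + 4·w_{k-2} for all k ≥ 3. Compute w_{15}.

Applying the relation repeatedly:
w_3 = -18;  w_4 = -32;  w_5 = -136;  …;  w_{12} = -472064;  w_{13} = -1527808;  w_{14} = -4943872;  w_{15} = -15998976.

-15998976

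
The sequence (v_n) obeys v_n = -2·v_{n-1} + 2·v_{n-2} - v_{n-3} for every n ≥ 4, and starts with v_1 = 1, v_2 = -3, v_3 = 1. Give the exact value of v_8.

v_4 = -9;  v_5 = 23;  v_6 = -65;  v_7 = 185;  v_8 = -523.

-523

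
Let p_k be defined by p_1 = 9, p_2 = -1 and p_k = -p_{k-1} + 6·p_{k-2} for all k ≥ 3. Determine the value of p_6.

-757

Iterate the recurrence:
p_3 = 55; p_4 = -61; p_5 = 391; p_6 = -757.
(Characteristic roots are 2 and -3.)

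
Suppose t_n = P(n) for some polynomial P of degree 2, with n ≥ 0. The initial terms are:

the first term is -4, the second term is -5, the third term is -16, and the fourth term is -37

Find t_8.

-292

1st diffs: -1, -11, -21.
2nd diffs: -10, -10 (constant).
Newton forward-difference form: t_n = -4 + (-1)·C(n,1) + (-10)·C(n,2).
At n = 8: n = 8, so t_8 = -4 - 8 - 280 = -292.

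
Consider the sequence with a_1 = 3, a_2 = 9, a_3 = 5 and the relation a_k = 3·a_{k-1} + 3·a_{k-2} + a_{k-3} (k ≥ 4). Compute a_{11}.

Step forward from the initial values:
a_4 = 45; a_5 = 159; a_6 = 617; a_7 = 2373; a_8 = 9129; a_9 = 35123; a_{10} = 135129; a_{11} = 519885.

519885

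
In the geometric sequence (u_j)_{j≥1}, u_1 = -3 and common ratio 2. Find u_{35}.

u_j = (-3)·2^(j-1).
u_{35} = (-3)·2^34 = -51539607552.

-51539607552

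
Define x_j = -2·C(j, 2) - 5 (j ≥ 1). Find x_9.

-77

C(9, 2) = 36, so x_9 = -77.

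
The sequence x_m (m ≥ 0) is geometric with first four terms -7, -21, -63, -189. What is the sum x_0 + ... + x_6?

Common ratio r = 3.
x_m = (-7)·3^(m-0).
S = (-7)·(3^7 - 1)/(3 - 1) = (-7)·(2187 - 1)/(2) = -7651.

-7651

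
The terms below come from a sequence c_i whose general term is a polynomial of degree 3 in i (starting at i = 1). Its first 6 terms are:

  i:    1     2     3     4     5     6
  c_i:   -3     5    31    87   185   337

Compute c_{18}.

1st diffs: 8, 26, 56, 98, 152.
2nd diffs: 18, 30, 42, 54.
3rd diffs: 12, 12, 12 (constant).
Newton forward-difference form: c_i = -3 + 8·C(i-1,1) + 18·C(i-1,2) + 12·C(i-1,3).
At i = 18: i-1 = 17, so c_{18} = -3 + 136 + 2448 + 8160 = 10741.

10741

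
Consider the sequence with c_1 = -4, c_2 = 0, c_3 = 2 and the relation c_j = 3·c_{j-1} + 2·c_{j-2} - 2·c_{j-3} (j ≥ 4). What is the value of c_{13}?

c_4 = 14  c_5 = 46  c_6 = 162  c_7 = 550  c_8 = 1882  c_9 = 6422  c_{10} = 21930  c_{11} = 74870  c_{12} = 255626  c_{13} = 872758.

872758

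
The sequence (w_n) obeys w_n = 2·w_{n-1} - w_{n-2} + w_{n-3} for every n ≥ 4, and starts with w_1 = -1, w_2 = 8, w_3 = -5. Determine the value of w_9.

-212

Iterate the recurrence:
w_4 = -19, w_5 = -25, w_6 = -36, w_7 = -66, w_8 = -121, w_9 = -212.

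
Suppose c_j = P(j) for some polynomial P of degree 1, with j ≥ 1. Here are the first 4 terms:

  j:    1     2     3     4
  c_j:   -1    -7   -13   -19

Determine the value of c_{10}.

1st diffs: -6, -6, -6 (constant).
So c_j = -6j + 5.
Evaluating at j = 10 gives c_{10} = -55.

-55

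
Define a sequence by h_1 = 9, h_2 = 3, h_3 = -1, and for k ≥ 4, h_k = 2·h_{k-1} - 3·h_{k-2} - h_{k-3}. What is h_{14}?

11540

Iterate the recurrence:
h_4 = -20; h_5 = -40; h_6 = -19; …; h_{11} = -1996; h_{12} = -3182; h_{13} = -1; h_{14} = 11540.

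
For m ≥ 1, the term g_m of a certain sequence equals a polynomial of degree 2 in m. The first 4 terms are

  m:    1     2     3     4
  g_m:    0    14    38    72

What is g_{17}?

1424

1st diffs: 14, 24, 34.
2nd diffs: 10, 10 (constant).
Newton forward-difference form: g_m = 14·C(m-1,1) + 10·C(m-1,2).
At m = 17: m-1 = 16, so g_{17} = 224 + 1200 = 1424.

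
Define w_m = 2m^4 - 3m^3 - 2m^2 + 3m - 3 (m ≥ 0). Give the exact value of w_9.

10797

w_9 = 2·9^4 - 3·9^3 - 2·9^2 + 3·9 - 3 = 10797.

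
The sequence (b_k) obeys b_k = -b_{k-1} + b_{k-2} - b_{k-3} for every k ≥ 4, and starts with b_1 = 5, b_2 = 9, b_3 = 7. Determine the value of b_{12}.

-323

Iterate the recurrence:
b_4 = -3;  b_5 = 1;  b_6 = -11;  b_7 = 15;  b_8 = -27;  b_9 = 53;  b_{10} = -95;  b_{11} = 175;  b_{12} = -323.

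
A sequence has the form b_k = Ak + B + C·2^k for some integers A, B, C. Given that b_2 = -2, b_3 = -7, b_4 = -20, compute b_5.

-49

Write the equations: 2A + B + 4C = -2; 3A + B + 8C = -7; 4A + B + 16C = -20.
Subtracting the first from the second: A + 4C = -5.
Subtracting the second from the third: A + 8C = -13.
Solving: C = -2, A = 3, then B = 0.
Therefore b_5 = 15 + 0 + (-2)·32 = -49.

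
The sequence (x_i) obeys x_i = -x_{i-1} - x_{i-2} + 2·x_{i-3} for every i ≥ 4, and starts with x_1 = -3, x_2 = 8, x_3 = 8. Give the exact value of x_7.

Step forward from the initial values:
x_4 = -22; x_5 = 30; x_6 = 8; x_7 = -82.

-82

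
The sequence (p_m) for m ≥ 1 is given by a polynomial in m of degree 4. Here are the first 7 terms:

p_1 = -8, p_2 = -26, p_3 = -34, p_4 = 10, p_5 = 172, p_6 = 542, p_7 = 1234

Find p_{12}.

15194

1st diffs: -18, -8, 44, 162, 370, 692.
2nd diffs: 10, 52, 118, 208, 322.
3rd diffs: 42, 66, 90, 114.
4th diffs: 24, 24, 24 (constant).
So p_m = m^4 - 3m^3 - 2m^2 - 6m + 2.
Evaluating at m = 12 gives p_{12} = 15194.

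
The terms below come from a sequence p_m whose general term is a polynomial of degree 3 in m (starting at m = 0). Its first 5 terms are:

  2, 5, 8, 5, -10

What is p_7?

-187

1st diffs: 3, 3, -3, -15.
2nd diffs: 0, -6, -12.
3rd diffs: -6, -6 (constant).
So p_m = -m^3 + 3m^2 + m + 2.
Evaluating at m = 7 gives p_7 = -187.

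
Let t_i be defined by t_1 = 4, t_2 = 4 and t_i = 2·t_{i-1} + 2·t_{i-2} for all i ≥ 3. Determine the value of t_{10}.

Applying the relation repeatedly:
t_3 = 16; t_4 = 40; t_5 = 112; t_6 = 304; t_7 = 832; t_8 = 2272; t_9 = 6208; t_{10} = 16960.

16960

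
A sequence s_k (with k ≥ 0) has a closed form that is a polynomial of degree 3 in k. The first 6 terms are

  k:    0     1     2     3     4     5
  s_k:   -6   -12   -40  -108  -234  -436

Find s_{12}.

1st diffs: -6, -28, -68, -126, -202.
2nd diffs: -22, -40, -58, -76.
3rd diffs: -18, -18, -18 (constant).
So s_k = -3k^3 - 2k^2 - k - 6.
Evaluating at k = 12 gives s_{12} = -5490.

-5490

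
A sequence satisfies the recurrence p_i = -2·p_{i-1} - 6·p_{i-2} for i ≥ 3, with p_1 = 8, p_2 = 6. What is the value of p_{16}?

-4155648

Step forward from the initial values:
p_3 = -60; p_4 = 84; p_5 = 192; …; p_{13} = -153600; p_{14} = 1156224; p_{15} = -1390848; p_{16} = -4155648.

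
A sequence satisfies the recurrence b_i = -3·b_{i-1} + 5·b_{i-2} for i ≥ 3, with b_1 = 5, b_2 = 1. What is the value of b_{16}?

Iterate the recurrence:
b_3 = 22, b_4 = -61, b_5 = 293, …, b_{13} = 27184253, b_{14} = -113972039, b_{15} = 477837382, b_{16} = -2003372341.

-2003372341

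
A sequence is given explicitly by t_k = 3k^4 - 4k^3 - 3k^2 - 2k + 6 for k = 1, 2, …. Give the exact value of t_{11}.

38220

t_{11} = 3·11^4 - 4·11^3 - 3·11^2 - 2·11 + 6 = 38220.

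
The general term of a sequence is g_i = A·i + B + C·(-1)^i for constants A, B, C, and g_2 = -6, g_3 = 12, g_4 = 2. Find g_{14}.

The three given values yield: 2A + B + C = -6; 3A + B - C = 12; 4A + B + C = 2.
Subtracting the first from the second: A - 2C = 18.
Subtracting the second from the third: A + 2C = -10.
Solving: C = -7, A = 4, then B = -7.
Hence g_{14} = 4·14 + (-7) + (-7)·1 = 42.

42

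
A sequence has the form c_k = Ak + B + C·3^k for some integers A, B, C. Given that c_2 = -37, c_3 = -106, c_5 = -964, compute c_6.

-2905

The three given values yield: 2A + B + 9C = -37; 3A + B + 27C = -106; 5A + B + 243C = -964.
Subtracting the first from the second: A + 18C = -69.
Subtracting the second from the third: 2A + 216C = -858.
Solving: C = -4, A = 3, then B = -7.
So c_k = 3·k + (-7) + (-4)·3^k; at k=6 this is -2905.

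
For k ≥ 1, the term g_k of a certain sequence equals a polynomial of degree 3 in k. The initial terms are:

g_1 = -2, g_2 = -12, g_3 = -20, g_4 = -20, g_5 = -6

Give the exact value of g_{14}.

1740

1st diffs: -10, -8, 0, 14.
2nd diffs: 2, 8, 14.
3rd diffs: 6, 6 (constant).
So g_k = k^3 - 5k^2 - 2k + 4.
Evaluating at k = 14 gives g_{14} = 1740.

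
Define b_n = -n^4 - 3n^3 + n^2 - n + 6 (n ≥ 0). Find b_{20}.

b_{20} = -1·20^4 - 3·20^3 + 1·20^2 - 1·20 + 6 = -183614.

-183614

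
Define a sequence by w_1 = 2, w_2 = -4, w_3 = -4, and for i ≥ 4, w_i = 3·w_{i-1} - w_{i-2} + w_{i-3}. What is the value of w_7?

Compute successive terms:
w_4 = -6, w_5 = -18, w_6 = -52, w_7 = -144.

-144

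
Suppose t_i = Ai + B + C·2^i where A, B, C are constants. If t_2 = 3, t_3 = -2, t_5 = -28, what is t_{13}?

-8196

At i = 2, 3, 5: 2A + B + 4C = 3; 3A + B + 8C = -2; 5A + B + 32C = -28.
Subtracting the first from the second: A + 4C = -5.
Subtracting the second from the third: 2A + 24C = -26.
Solving: C = -1, A = -1, then B = 9.
So t_i = -1·i + 9 + (-1)·2^i; at i=13 this is -8196.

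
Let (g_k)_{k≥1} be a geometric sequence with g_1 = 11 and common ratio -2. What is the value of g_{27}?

g_k = 11·(-2)^(k-1).
g_{27} = 11·(-2)^26 = 738197504.

738197504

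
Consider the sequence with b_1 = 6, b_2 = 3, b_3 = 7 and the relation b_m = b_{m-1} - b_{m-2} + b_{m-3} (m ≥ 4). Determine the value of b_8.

10

b_4 = 10; b_5 = 6; b_6 = 3; b_7 = 7; b_8 = 10.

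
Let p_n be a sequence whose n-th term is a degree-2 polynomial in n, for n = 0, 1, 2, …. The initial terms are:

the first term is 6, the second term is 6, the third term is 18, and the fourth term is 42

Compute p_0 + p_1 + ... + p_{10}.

1st diffs: 0, 12, 24.
2nd diffs: 12, 12 (constant).
Newton forward-difference form: p_n = 6 + 12·C(n,2).
Continuing: …, 78, 126, 186, 258, …, p_{10} = 546.
Summing n = 0..10 (11 terms) gives 2046.

2046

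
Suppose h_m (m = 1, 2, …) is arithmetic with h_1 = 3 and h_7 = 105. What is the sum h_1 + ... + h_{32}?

8528

Common difference d = (105 - 3) / (7 - 1) = 17.
h_m = 3 + (m - 1)·17.
h_{32} = 530; S = 32·(3 + 530)/2 = 8528.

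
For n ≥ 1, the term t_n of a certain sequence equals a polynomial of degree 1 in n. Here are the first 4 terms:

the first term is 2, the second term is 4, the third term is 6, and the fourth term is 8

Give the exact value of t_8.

16

1st diffs: 2, 2, 2 (constant).
So t_n = 2n.
Evaluating at n = 8 gives t_8 = 16.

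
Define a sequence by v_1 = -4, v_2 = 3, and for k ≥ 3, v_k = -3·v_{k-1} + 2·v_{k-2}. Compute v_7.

Applying the relation repeatedly:
v_3 = -17  v_4 = 57  v_5 = -205  v_6 = 729  v_7 = -2597.

-2597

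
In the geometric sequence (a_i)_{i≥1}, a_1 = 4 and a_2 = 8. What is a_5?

64

Common ratio r = 2.
a_i = 4·2^(i-1).
a_5 = 4·2^4 = 64.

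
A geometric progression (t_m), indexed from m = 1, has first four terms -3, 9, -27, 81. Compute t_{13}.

Common ratio r = -3.
t_m = (-3)·(-3)^(m-1).
t_{13} = (-3)·(-3)^12 = -1594323.

-1594323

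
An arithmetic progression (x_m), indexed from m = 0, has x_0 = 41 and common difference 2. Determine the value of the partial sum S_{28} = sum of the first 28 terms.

1904

x_m = 41 + (m - 0)·2.
x_{27} = 95; S = 28·(41 + 95)/2 = 1904.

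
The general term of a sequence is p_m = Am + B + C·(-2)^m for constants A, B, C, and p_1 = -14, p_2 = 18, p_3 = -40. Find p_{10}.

The three given values yield: A + B - 2C = -14; 2A + B + 4C = 18; 3A + B - 8C = -40.
Subtracting the first from the second: A + 6C = 32.
Subtracting the second from the third: A - 12C = -58.
Solving: C = 5, A = 2, then B = -6.
So p_m = 2·m + (-6) + 5·(-2)^m; at m=10 this is 5134.

5134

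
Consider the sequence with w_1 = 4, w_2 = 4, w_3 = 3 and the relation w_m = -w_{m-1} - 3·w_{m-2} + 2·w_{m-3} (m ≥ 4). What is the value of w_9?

199

Compute successive terms:
w_4 = -7  w_5 = 6  w_6 = 21  w_7 = -53  w_8 = 2  w_9 = 199.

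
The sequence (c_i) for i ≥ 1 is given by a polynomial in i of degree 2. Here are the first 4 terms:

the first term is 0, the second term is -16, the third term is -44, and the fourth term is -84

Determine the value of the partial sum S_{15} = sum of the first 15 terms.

-7140

1st diffs: -16, -28, -40.
2nd diffs: -12, -12 (constant).
Newton forward-difference form: c_i = (-16)·C(i-1,1) + (-12)·C(i-1,2).
Continuing: …, -136, -200, -276, -364, …, c_{15} = -1316.
Summing i = 1..15 (15 terms) gives -7140.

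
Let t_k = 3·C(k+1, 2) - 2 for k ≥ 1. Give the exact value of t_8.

C(9, 2) = 36, so t_8 = 106.

106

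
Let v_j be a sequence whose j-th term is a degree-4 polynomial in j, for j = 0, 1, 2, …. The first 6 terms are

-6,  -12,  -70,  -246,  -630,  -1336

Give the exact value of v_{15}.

1st diffs: -6, -58, -176, -384, -706.
2nd diffs: -52, -118, -208, -322.
3rd diffs: -66, -90, -114.
4th diffs: -24, -24 (constant).
So v_j = -j^4 - 5j^3 - 4j^2 + 4j - 6.
Evaluating at j = 15 gives v_{15} = -68346.

-68346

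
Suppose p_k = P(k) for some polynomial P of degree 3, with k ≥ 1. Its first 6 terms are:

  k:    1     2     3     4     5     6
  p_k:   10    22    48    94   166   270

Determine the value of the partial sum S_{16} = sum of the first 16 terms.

20360

1st diffs: 12, 26, 46, 72, 104.
2nd diffs: 14, 20, 26, 32.
3rd diffs: 6, 6, 6 (constant).
Newton forward-difference form: p_k = 10 + 12·C(k-1,1) + 14·C(k-1,2) + 6·C(k-1,3).
Continuing: …, 412, 598, 834, 1126, …, p_{16} = 4390.
Summing k = 1..16 (16 terms) gives 20360.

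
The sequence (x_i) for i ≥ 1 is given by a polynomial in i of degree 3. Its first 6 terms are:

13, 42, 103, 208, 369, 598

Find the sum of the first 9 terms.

1st diffs: 29, 61, 105, 161, 229.
2nd diffs: 32, 44, 56, 68.
3rd diffs: 12, 12, 12 (constant).
So x_i = 2i^3 + 4i^2 + 3i + 4.
Continuing: 907, 1308, 1813.
Summing i = 1..9 (9 terms) gives 5361.

5361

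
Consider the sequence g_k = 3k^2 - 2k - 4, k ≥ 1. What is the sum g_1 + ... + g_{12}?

Over k = 1..12: Σk = 78, Σk² = 650.
Total = (3)·650 + (-2)·78 + (-4)·12 = 1746.

1746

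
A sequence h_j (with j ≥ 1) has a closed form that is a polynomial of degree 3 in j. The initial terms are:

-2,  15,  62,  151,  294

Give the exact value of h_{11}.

2958

1st diffs: 17, 47, 89, 143.
2nd diffs: 30, 42, 54.
3rd diffs: 12, 12 (constant).
Newton forward-difference form: h_j = -2 + 17·C(j-1,1) + 30·C(j-1,2) + 12·C(j-1,3).
At j = 11: j-1 = 10, so h_{11} = -2 + 170 + 1350 + 1440 = 2958.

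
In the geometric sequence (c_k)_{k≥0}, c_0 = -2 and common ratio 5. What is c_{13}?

c_k = (-2)·5^(k-0).
c_{13} = (-2)·5^13 = -2441406250.

-2441406250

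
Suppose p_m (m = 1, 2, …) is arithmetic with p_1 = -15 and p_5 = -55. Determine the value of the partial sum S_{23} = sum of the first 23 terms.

Common difference d = (-55 - (-15)) / (5 - 1) = -10.
p_m = -15 + (m - 1)·(-10).
p_{23} = -235; S = 23·(-15 + (-235))/2 = -2875.

-2875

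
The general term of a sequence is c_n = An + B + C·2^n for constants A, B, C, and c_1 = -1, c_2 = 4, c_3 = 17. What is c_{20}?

The three given values yield: A + B + 2C = -1; 2A + B + 4C = 4; 3A + B + 8C = 17.
Subtracting the first from the second: A + 2C = 5.
Subtracting the second from the third: A + 4C = 13.
Solving: C = 4, A = -3, then B = -6.
Therefore c_{20} = -60 + (-6) + 4·1048576 = 4194238.

4194238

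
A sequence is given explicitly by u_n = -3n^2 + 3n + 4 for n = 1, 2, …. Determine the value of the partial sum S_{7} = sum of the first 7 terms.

-308

Over n = 1..7: Σn = 28, Σn² = 140.
Total = (-3)·140 + (3)·28 + (4)·7 = -308.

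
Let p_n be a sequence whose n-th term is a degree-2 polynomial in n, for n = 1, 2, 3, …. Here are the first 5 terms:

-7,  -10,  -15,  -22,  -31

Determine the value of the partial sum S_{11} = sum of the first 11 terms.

1st diffs: -3, -5, -7, -9.
2nd diffs: -2, -2, -2 (constant).
Newton forward-difference form: p_n = -7 + (-3)·C(n-1,1) + (-2)·C(n-1,2).
Continuing: …, -42, -55, -70, -87, …, p_{11} = -127.
Summing n = 1..11 (11 terms) gives -572.

-572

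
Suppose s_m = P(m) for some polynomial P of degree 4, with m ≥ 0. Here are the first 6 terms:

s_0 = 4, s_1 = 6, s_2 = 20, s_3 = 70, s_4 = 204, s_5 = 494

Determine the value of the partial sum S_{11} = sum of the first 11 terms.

21142

1st diffs: 2, 14, 50, 134, 290.
2nd diffs: 12, 36, 84, 156.
3rd diffs: 24, 48, 72.
4th diffs: 24, 24 (constant).
Newton forward-difference form: s_m = 4 + 2·C(m,1) + 12·C(m,2) + 24·C(m,3) + 24·C(m,4).
Continuing: …, 1036, 1950, 3380, 5494, …, s_{10} = 8484.
Summing m = 0..10 (11 terms) gives 21142.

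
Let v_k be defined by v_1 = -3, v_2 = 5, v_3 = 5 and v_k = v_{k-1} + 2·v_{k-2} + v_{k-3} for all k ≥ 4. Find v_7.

Compute successive terms:
v_4 = 12; v_5 = 27; v_6 = 56; v_7 = 122.

122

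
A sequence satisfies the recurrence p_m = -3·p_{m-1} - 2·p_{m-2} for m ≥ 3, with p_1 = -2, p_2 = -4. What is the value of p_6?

-184

Compute successive terms:
p_3 = 16  p_4 = -40  p_5 = 88  p_6 = -184.
(Characteristic roots are -1 and -2.)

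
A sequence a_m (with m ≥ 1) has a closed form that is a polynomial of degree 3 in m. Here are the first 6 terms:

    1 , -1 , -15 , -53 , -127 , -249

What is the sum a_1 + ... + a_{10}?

1st diffs: -2, -14, -38, -74, -122.
2nd diffs: -12, -24, -36, -48.
3rd diffs: -12, -12, -12 (constant).
Newton forward-difference form: a_m = 1 + (-2)·C(m-1,1) + (-12)·C(m-1,2) + (-12)·C(m-1,3).
Continuing: -431, -685, -1023, -1457.
Summing m = 1..10 (10 terms) gives -4040.

-4040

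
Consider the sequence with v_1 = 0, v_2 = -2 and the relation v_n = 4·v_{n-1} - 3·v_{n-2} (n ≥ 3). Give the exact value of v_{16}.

-14348906

v_3 = -8, v_4 = -26, v_5 = -80, …, v_{13} = -531440, v_{14} = -1594322, v_{15} = -4782968, v_{16} = -14348906.
(Characteristic roots are 3 and 1.)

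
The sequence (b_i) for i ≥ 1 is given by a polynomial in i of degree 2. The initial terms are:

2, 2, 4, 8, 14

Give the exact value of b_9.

58

1st diffs: 0, 2, 4, 6.
2nd diffs: 2, 2, 2 (constant).
So b_i = i^2 - 3i + 4.
Evaluating at i = 9 gives b_9 = 58.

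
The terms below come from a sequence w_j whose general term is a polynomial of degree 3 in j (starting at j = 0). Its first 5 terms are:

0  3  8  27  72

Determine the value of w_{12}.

2808

1st diffs: 3, 5, 19, 45.
2nd diffs: 2, 14, 26.
3rd diffs: 12, 12 (constant).
Newton forward-difference form: w_j = 3·C(j,1) + 2·C(j,2) + 12·C(j,3).
At j = 12: j = 12, so w_{12} = 36 + 132 + 2640 = 2808.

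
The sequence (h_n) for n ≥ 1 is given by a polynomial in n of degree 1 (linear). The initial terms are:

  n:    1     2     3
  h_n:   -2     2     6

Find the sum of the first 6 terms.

48

1st diffs: 4, 4 (constant).
So h_n = 4n - 6.
Continuing: 10, 14, 18.
Summing n = 1..6 (6 terms) gives 48.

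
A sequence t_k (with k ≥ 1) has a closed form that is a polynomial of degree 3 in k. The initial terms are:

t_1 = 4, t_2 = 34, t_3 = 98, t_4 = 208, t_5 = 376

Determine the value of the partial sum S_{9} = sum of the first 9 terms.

5484

1st diffs: 30, 64, 110, 168.
2nd diffs: 34, 46, 58.
3rd diffs: 12, 12 (constant).
Newton forward-difference form: t_k = 4 + 30·C(k-1,1) + 34·C(k-1,2) + 12·C(k-1,3).
Continuing: 614, 934, 1348, 1868.
Summing k = 1..9 (9 terms) gives 5484.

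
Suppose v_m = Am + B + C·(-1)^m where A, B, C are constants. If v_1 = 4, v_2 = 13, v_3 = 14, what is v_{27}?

134

At m = 1, 2, 3: A + B - C = 4; 2A + B + C = 13; 3A + B - C = 14.
Subtracting the first from the second: A + 2C = 9.
Subtracting the second from the third: A - 2C = 1.
Solving: C = 2, A = 5, then B = 1.
So v_m = 5·m + 1 + 2·(-1)^m; at m=27 this is 134.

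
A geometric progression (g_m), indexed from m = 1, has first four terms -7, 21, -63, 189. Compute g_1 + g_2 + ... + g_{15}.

Common ratio r = -3.
g_m = (-7)·(-3)^(m-1).
S = (-7)·((-3)^15 - 1)/(-3 - 1) = (-7)·(-14348907 - 1)/(-4) = -25110589.

-25110589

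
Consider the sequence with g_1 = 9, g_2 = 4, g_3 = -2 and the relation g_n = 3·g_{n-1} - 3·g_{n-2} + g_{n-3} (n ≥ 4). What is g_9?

-59

Step forward from the initial values:
g_4 = -9  g_5 = -17  g_6 = -26  g_7 = -36  g_8 = -47  g_9 = -59.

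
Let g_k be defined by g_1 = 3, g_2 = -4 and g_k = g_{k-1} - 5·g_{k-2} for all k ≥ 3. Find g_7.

-389

Iterate the recurrence:
g_3 = -19; g_4 = 1; g_5 = 96; g_6 = 91; g_7 = -389.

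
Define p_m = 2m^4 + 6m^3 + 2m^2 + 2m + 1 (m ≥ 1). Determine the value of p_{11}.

37533

p_{11} = 2·11^4 + 6·11^3 + 2·11^2 + 2·11 + 1 = 37533.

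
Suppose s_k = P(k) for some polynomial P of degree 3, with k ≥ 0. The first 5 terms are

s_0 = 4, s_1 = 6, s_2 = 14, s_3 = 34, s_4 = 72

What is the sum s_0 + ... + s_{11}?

1st diffs: 2, 8, 20, 38.
2nd diffs: 6, 12, 18.
3rd diffs: 6, 6 (constant).
Newton forward-difference form: s_k = 4 + 2·C(k,1) + 6·C(k,2) + 6·C(k,3).
Continuing: …, 134, 226, 354, 524, …, s_{11} = 1346.
Summing k = 0..11 (12 terms) gives 4470.

4470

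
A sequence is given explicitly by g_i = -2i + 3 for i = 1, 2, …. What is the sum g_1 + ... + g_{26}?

-624

Over i = 1..26: Σi = 351.
Total = (-2)·351 + (3)·26 = -624.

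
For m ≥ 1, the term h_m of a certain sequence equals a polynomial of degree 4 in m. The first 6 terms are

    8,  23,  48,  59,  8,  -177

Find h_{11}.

-7312

1st diffs: 15, 25, 11, -51, -185.
2nd diffs: 10, -14, -62, -134.
3rd diffs: -24, -48, -72.
4th diffs: -24, -24 (constant).
Newton forward-difference form: h_m = 8 + 15·C(m-1,1) + 10·C(m-1,2) + (-24)·C(m-1,3) + (-24)·C(m-1,4).
At m = 11: m-1 = 10, so h_{11} = 8 + 150 + 450 - 2880 - 5040 = -7312.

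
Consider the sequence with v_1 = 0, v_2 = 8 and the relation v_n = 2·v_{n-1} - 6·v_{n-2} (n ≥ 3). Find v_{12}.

5888

Iterate the recurrence:
v_3 = 16  v_4 = -16  v_5 = -128  v_6 = -160  v_7 = 448  v_8 = 1856  v_9 = 1024  v_{10} = -9088  v_{11} = -24320  v_{12} = 5888.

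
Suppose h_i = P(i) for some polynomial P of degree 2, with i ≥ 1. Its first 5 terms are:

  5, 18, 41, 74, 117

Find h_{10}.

1st diffs: 13, 23, 33, 43.
2nd diffs: 10, 10, 10 (constant).
So h_i = 5i^2 - 2i + 2.
Evaluating at i = 10 gives h_{10} = 482.

482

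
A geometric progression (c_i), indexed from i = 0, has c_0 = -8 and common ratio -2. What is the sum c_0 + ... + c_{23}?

44739240

c_i = (-8)·(-2)^(i-0).
S = (-8)·((-2)^24 - 1)/(-2 - 1) = (-8)·(16777216 - 1)/(-3) = 44739240.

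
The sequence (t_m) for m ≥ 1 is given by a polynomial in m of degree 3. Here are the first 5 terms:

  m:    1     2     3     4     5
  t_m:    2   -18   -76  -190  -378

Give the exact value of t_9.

1st diffs: -20, -58, -114, -188.
2nd diffs: -38, -56, -74.
3rd diffs: -18, -18 (constant).
So t_m = -3m^3 - m^2 + 4m + 2.
Evaluating at m = 9 gives t_9 = -2230.

-2230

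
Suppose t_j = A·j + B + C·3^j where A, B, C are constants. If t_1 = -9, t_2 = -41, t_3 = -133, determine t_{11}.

-885749

Write the equations: A + B + 3C = -9; 2A + B + 9C = -41; 3A + B + 27C = -133.
Subtracting the first from the second: A + 6C = -32.
Subtracting the second from the third: A + 18C = -92.
Solving: C = -5, A = -2, then B = 8.
So t_j = -2·j + 8 + (-5)·3^j; at j=11 this is -885749.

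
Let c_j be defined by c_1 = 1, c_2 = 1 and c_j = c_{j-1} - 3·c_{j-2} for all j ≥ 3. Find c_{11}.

c_3 = -2  c_4 = -5  c_5 = 1  c_6 = 16  c_7 = 13  c_8 = -35  c_9 = -74  c_{10} = 31  c_{11} = 253.

253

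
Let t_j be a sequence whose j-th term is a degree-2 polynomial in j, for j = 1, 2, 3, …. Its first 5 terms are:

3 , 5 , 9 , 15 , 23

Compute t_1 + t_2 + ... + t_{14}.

952

1st diffs: 2, 4, 6, 8.
2nd diffs: 2, 2, 2 (constant).
So t_j = j^2 - j + 3.
Continuing: …, 33, 45, 59, 75, …, t_{14} = 185.
Summing j = 1..14 (14 terms) gives 952.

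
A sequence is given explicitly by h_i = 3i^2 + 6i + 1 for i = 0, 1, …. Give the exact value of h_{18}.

h_{18} = 3·18^2 + 6·18 + 1 = 1081.

1081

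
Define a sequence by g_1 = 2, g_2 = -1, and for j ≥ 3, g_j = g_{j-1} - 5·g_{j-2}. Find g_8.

Step forward from the initial values:
g_3 = -11, g_4 = -6, g_5 = 49, g_6 = 79, g_7 = -166, g_8 = -561.

-561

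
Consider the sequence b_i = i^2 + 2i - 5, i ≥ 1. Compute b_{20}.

435

b_{20} = 1·20^2 + 2·20 - 5 = 435.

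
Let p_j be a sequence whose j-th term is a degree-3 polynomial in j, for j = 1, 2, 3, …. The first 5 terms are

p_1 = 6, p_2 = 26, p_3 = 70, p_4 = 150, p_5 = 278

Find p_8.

1st diffs: 20, 44, 80, 128.
2nd diffs: 24, 36, 48.
3rd diffs: 12, 12 (constant).
So p_j = 2j^3 + 6j - 2.
Evaluating at j = 8 gives p_8 = 1070.

1070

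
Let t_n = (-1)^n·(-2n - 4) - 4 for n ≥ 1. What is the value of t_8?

-24

(-1)^8 = 1; -2n - 4 at n=8 is -20; so t_8 = -24.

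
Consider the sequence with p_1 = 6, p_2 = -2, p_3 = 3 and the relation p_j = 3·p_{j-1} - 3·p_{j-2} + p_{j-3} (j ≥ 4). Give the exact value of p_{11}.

p_4 = 21;  p_5 = 52;  p_6 = 96;  p_7 = 153;  p_8 = 223;  p_9 = 306;  p_{10} = 402;  p_{11} = 511.

511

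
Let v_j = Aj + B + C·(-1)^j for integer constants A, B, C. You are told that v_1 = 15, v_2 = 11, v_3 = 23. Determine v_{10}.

Plug in j = 1, 2, 3: A + B - C = 15; 2A + B + C = 11; 3A + B - C = 23.
Subtracting the first from the second: A + 2C = -4.
Subtracting the second from the third: A - 2C = 12.
Solving: C = -4, A = 4, then B = 7.
Therefore v_{10} = 40 + 7 + (-4)·1 = 43.

43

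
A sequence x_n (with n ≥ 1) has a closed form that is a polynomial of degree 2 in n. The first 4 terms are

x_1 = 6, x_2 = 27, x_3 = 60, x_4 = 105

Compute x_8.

405

1st diffs: 21, 33, 45.
2nd diffs: 12, 12 (constant).
So x_n = 6n^2 + 3n - 3.
Evaluating at n = 8 gives x_8 = 405.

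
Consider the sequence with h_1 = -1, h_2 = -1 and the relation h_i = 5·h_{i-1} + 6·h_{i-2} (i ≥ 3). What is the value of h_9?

-479891

Step forward from the initial values:
h_3 = -11  h_4 = -61  h_5 = -371  h_6 = -2221  h_7 = -13331  h_8 = -79981  h_9 = -479891.
(Characteristic roots are 6 and -1.)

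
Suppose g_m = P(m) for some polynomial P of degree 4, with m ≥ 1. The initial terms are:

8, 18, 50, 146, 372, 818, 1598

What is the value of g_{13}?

22700

1st diffs: 10, 32, 96, 226, 446, 780.
2nd diffs: 22, 64, 130, 220, 334.
3rd diffs: 42, 66, 90, 114.
4th diffs: 24, 24, 24 (constant).
Newton forward-difference form: g_m = 8 + 10·C(m-1,1) + 22·C(m-1,2) + 42·C(m-1,3) + 24·C(m-1,4).
At m = 13: m-1 = 12, so g_{13} = 8 + 120 + 1452 + 9240 + 11880 = 22700.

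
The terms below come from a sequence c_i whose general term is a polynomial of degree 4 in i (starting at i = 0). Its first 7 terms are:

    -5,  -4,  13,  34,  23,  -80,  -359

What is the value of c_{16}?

-48469

1st diffs: 1, 17, 21, -11, -103, -279.
2nd diffs: 16, 4, -32, -92, -176.
3rd diffs: -12, -36, -60, -84.
4th diffs: -24, -24, -24 (constant).
So c_i = -i^4 + 4i^3 + 3i^2 - 5i - 5.
Evaluating at i = 16 gives c_{16} = -48469.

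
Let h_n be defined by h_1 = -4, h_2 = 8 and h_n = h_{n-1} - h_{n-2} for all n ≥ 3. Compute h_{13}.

-4

h_3 = 12; h_4 = 4; h_5 = -8; …; h_{10} = 4; h_{11} = -8; h_{12} = -12; h_{13} = -4.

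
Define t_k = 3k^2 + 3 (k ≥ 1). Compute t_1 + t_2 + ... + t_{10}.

1185

Over k = 1..10: Σk = 55, Σk² = 385.
Total = (3)·385 + (3)·10 = 1185.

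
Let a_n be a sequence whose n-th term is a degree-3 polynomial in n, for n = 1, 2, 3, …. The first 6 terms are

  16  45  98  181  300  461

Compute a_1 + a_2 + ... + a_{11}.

1st diffs: 29, 53, 83, 119, 161.
2nd diffs: 24, 30, 36, 42.
3rd diffs: 6, 6, 6 (constant).
Newton forward-difference form: a_n = 16 + 29·C(n-1,1) + 24·C(n-1,2) + 6·C(n-1,3).
Continuing: …, 670, 933, 1256, 1645, …, a_{11} = 2106.
Summing n = 1..11 (11 terms) gives 7711.

7711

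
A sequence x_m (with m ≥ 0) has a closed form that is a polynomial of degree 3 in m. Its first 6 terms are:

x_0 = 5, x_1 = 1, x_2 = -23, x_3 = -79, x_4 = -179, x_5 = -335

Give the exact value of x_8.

-1259

1st diffs: -4, -24, -56, -100, -156.
2nd diffs: -20, -32, -44, -56.
3rd diffs: -12, -12, -12 (constant).
So x_m = -2m^3 - 4m^2 + 2m + 5.
Evaluating at m = 8 gives x_8 = -1259.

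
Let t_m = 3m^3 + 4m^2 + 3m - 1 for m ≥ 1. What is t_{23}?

38685

t_{23} = 3·23^3 + 4·23^2 + 3·23 - 1 = 38685.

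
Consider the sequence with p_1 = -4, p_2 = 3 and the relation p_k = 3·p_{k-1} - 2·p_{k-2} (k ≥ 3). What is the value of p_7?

Step forward from the initial values:
p_3 = 17, p_4 = 45, p_5 = 101, p_6 = 213, p_7 = 437.
(Characteristic roots are 2 and 1.)

437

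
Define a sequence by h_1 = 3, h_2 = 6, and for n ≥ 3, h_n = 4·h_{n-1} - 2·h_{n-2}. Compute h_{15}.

Iterate the recurrence:
h_3 = 18, h_4 = 60, h_5 = 204, …, h_{12} = 1102272, h_{13} = 3763392, h_{14} = 12849024, h_{15} = 43869312.

43869312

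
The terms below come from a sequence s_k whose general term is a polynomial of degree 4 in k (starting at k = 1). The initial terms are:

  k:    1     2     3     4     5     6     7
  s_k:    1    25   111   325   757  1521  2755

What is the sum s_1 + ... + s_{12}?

66914

1st diffs: 24, 86, 214, 432, 764, 1234.
2nd diffs: 62, 128, 218, 332, 470.
3rd diffs: 66, 90, 114, 138.
4th diffs: 24, 24, 24 (constant).
Newton forward-difference form: s_k = 1 + 24·C(k-1,1) + 62·C(k-1,2) + 66·C(k-1,3) + 24·C(k-1,4).
Continuing: …, 4621, 7305, 11017, 15991, …, s_{12} = 22485.
Summing k = 1..12 (12 terms) gives 66914.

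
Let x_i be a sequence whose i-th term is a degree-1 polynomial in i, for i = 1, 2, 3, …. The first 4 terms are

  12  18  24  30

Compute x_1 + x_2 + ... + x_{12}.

1st diffs: 6, 6, 6 (constant).
So x_i = 6i + 6.
Continuing: …, 36, 42, 48, 54, …, x_{12} = 78.
Summing i = 1..12 (12 terms) gives 540.

540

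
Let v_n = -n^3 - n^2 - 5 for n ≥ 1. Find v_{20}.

-8405

v_{20} = -1·20^3 - 1·20^2 - 5 = -8405.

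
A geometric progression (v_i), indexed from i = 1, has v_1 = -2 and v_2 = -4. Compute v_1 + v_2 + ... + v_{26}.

Common ratio r = 2.
v_i = (-2)·2^(i-1).
S = (-2)·(2^26 - 1)/(2 - 1) = (-2)·(67108864 - 1)/(1) = -134217726.

-134217726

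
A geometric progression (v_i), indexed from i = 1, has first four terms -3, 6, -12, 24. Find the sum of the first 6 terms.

63

Common ratio r = -2.
v_i = (-3)·(-2)^(i-1).
S = (-3)·((-2)^6 - 1)/(-2 - 1) = (-3)·(64 - 1)/(-3) = 63.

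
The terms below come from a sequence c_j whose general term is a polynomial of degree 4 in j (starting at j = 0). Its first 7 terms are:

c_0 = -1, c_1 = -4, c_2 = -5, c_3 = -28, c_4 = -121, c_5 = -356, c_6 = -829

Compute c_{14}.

-32621

1st diffs: -3, -1, -23, -93, -235, -473.
2nd diffs: 2, -22, -70, -142, -238.
3rd diffs: -24, -48, -72, -96.
4th diffs: -24, -24, -24 (constant).
Newton forward-difference form: c_j = -1 + (-3)·C(j,1) + 2·C(j,2) + (-24)·C(j,3) + (-24)·C(j,4).
At j = 14: j = 14, so c_{14} = -1 - 42 + 182 - 8736 - 24024 = -32621.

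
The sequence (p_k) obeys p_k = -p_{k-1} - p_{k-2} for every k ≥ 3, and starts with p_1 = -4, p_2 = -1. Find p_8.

-1

Step forward from the initial values:
p_3 = 5;  p_4 = -4;  p_5 = -1;  p_6 = 5;  p_7 = -4;  p_8 = -1.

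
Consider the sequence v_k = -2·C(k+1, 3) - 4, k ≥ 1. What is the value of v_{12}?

-576

C(13, 3) = 286, so v_{12} = -576.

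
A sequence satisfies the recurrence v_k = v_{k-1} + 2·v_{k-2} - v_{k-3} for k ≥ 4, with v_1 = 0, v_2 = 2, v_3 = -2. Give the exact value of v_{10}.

Step forward from the initial values:
v_4 = 2  v_5 = -4  v_6 = 2  v_7 = -8  v_8 = 0  v_9 = -18  v_{10} = -10.

-10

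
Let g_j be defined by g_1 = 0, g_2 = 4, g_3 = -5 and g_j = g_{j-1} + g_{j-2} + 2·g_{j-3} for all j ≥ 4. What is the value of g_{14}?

Applying the relation repeatedly:
g_4 = -1; g_5 = 2; g_6 = -9; …; g_{11} = -142; g_{12} = -297; g_{13} = -585; g_{14} = -1166.

-1166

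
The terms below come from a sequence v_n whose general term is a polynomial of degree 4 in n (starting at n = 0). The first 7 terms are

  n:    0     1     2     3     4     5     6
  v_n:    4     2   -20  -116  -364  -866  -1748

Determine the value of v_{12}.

1st diffs: -2, -22, -96, -248, -502, -882.
2nd diffs: -20, -74, -152, -254, -380.
3rd diffs: -54, -78, -102, -126.
4th diffs: -24, -24, -24 (constant).
So v_n = -n^4 - 3n^3 + 6n^2 - 4n + 4.
Evaluating at n = 12 gives v_{12} = -25100.

-25100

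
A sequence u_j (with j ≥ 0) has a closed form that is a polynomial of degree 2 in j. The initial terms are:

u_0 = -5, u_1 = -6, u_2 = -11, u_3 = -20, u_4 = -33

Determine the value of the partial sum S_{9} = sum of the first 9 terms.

1st diffs: -1, -5, -9, -13.
2nd diffs: -4, -4, -4 (constant).
So u_j = -2j^2 + j - 5.
Continuing: -50, -71, -96, -125.
Summing j = 0..8 (9 terms) gives -417.

-417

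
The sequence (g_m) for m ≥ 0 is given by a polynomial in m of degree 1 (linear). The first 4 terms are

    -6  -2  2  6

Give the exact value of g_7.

22

1st diffs: 4, 4, 4 (constant).
So g_m = 4m - 6.
Evaluating at m = 7 gives g_7 = 22.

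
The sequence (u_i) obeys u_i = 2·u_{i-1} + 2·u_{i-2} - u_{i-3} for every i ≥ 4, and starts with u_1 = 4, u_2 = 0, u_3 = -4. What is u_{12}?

-27060

Applying the relation repeatedly:
u_4 = -12;  u_5 = -32;  u_6 = -84;  u_7 = -220;  u_8 = -576;  u_9 = -1508;  u_{10} = -3948;  u_{11} = -10336;  u_{12} = -27060.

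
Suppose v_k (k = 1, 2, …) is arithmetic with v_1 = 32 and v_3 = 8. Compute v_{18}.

-172

Common difference d = (8 - 32) / (3 - 1) = -12.
v_k = 32 + (k - 1)·(-12).
v_{18} = 32 + 17·(-12) = -172.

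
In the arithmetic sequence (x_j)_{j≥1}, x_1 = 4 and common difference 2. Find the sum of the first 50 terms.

2650

x_j = 4 + (j - 1)·2.
x_{50} = 102; S = 50·(4 + 102)/2 = 2650.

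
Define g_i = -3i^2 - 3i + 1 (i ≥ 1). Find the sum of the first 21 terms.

-10605

Over i = 1..21: Σi = 231, Σi² = 3311.
Total = (-3)·3311 + (-3)·231 + (1)·21 = -10605.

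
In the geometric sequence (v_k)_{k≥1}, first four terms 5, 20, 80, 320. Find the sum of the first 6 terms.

Common ratio r = 4.
v_k = 5·4^(k-1).
S = 5·(4^6 - 1)/(4 - 1) = 5·(4096 - 1)/(3) = 6825.

6825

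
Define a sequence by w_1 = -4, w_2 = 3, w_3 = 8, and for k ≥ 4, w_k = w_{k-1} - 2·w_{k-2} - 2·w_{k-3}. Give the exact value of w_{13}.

-828

Step forward from the initial values:
w_4 = 10, w_5 = -12, w_6 = -48, w_7 = -44, w_8 = 76, w_9 = 260, w_{10} = 196, w_{11} = -476, w_{12} = -1388, w_{13} = -828.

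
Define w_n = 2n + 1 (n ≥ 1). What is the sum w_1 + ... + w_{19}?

Over n = 1..19: Σn = 190.
Total = (2)·190 + (1)·19 = 399.

399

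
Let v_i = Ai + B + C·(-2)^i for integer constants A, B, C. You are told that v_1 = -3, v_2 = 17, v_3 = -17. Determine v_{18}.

786469

The three given values yield: A + B - 2C = -3; 2A + B + 4C = 17; 3A + B - 8C = -17.
Subtracting the first from the second: A + 6C = 20.
Subtracting the second from the third: A - 12C = -34.
Solving: C = 3, A = 2, then B = 1.
Therefore v_{18} = 36 + 1 + 3·262144 = 786469.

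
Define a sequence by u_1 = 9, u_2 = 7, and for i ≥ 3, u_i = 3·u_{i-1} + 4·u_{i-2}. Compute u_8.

Applying the relation repeatedly:
u_3 = 57;  u_4 = 199;  u_5 = 825;  u_6 = 3271;  u_7 = 13113;  u_8 = 52423.
(Characteristic roots are 4 and -1.)

52423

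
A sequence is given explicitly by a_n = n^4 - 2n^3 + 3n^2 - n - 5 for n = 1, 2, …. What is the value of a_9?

a_9 = 1·9^4 - 2·9^3 + 3·9^2 - 1·9 - 5 = 5332.

5332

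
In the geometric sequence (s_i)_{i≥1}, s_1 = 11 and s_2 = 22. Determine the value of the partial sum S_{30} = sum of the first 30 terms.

11811160053

Common ratio r = 2.
s_i = 11·2^(i-1).
S = 11·(2^30 - 1)/(2 - 1) = 11·(1073741824 - 1)/(1) = 11811160053.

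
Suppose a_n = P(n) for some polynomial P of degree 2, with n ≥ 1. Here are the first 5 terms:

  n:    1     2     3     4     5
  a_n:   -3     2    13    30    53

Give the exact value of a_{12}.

1st diffs: 5, 11, 17, 23.
2nd diffs: 6, 6, 6 (constant).
So a_n = 3n^2 - 4n - 2.
Evaluating at n = 12 gives a_{12} = 382.

382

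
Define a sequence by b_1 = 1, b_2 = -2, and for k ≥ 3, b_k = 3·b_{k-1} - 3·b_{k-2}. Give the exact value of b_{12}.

Step forward from the initial values:
b_3 = -9; b_4 = -21; b_5 = -36; b_6 = -45; b_7 = -27; b_8 = 54; b_9 = 243; b_{10} = 567; b_{11} = 972; b_{12} = 1215.

1215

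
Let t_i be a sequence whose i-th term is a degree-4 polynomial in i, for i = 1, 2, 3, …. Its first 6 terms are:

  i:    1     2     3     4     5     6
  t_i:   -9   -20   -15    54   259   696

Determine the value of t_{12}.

1st diffs: -11, 5, 69, 205, 437.
2nd diffs: 16, 64, 136, 232.
3rd diffs: 48, 72, 96.
4th diffs: 24, 24 (constant).
Newton forward-difference form: t_i = -9 + (-11)·C(i-1,1) + 16·C(i-1,2) + 48·C(i-1,3) + 24·C(i-1,4).
At i = 12: i-1 = 11, so t_{12} = -9 - 121 + 880 + 7920 + 7920 = 16590.

16590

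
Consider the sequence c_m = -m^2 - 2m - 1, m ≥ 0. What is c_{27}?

-784

c_{27} = -1·27^2 - 2·27 - 1 = -784.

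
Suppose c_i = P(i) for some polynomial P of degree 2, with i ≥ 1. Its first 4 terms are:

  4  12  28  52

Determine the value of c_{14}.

1st diffs: 8, 16, 24.
2nd diffs: 8, 8 (constant).
Newton forward-difference form: c_i = 4 + 8·C(i-1,1) + 8·C(i-1,2).
At i = 14: i-1 = 13, so c_{14} = 4 + 104 + 624 = 732.

732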